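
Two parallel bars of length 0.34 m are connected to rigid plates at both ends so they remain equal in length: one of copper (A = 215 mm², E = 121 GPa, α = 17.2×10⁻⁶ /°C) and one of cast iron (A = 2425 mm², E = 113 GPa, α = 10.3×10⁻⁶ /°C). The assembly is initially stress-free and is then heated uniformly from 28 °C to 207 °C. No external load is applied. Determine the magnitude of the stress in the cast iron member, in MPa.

The copper has the larger α, so on heating it would change length more than the cast iron if both were free. The rigid plates force a common final length, so the copper is put into compression and the cast iron into tension, with equal and opposite forces P (no external load).
Setting the final lengths equal and cancelling L: (α₁ − α₂)ΔT = P/(A₁E₁) + P/(A₂E₂).
|α₁ − α₂|·ΔT = 6.9×10⁻⁶ × 179 = 0.001235.
1/(A₁E₁) + 1/(A₂E₂) = 1/(215×121×10³) + 1/(2425×113×10³) = 4.209×10⁻⁸ N⁻¹.
So P = 0.001235 / 4.209×10⁻⁸ = 29.35 kN.
σ_{cast iron} = P/A₂ = 29350/2425 = 12.1 MPa, tensile.

σ ≈ 12.1 MPa (tensile)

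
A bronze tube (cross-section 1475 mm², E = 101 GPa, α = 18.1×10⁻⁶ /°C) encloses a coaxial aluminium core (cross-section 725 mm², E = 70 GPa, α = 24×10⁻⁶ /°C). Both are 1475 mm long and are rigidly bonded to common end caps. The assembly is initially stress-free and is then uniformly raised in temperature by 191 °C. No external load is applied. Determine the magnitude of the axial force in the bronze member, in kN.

Both members must finish at the same length. With the larger α, the aluminium tends to over-expand; the plates restrain it, putting the aluminium in compression and the bronze in tension. With no external load the two internal forces are equal and opposite, magnitude P.
Setting the final lengths equal and cancelling L: (α₁ − α₂)ΔT = P/(A₁E₁) + P/(A₂E₂).
|α₁ − α₂|·ΔT = 5.9×10⁻⁶ × 191 = 0.001127.
1/(A₁E₁) + 1/(A₂E₂) = 1/(1475×101×10³) + 1/(725×70×10³) = 2.642×10⁻⁸ N⁻¹.
P = 0.001127 / 2.642×10⁻⁸ = 42660 N = 42.66 kN.

P ≈ 42.7 kN (tensile in the bronze)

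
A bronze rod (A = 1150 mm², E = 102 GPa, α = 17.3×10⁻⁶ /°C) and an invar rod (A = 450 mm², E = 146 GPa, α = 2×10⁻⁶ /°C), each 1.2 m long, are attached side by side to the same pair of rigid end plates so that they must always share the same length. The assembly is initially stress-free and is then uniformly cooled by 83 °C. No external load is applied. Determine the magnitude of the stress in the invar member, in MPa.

σ ≈ 119 MPa (compressive)

The bronze has the larger α, so on cooling it would change length more than the invar if both were free. The rigid plates force a common final length, so the bronze is put into tension and the invar into compression, with equal and opposite forces P (no external load).
Setting the final lengths equal and cancelling L: (α₁ − α₂)ΔT = P/(A₁E₁) + P/(A₂E₂).
|α₁ − α₂|·ΔT = 15.3×10⁻⁶ × 83 = 0.00127.
1/(A₁E₁) + 1/(A₂E₂) = 1/(1150×102×10³) + 1/(450×146×10³) = 2.375×10⁻⁸ N⁻¹.
P = 0.00127 / 2.375×10⁻⁸ = 53480 N = 53.48 kN.
σ_{invar} = P/A₂ = 53480/450 = 118.8 MPa, compressive.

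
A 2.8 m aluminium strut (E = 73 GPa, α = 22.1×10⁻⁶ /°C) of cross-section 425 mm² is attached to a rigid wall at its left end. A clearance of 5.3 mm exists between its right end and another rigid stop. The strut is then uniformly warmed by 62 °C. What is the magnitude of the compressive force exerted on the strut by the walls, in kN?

P ≈ 0 kN

If the wall were absent the strut would grow by αΔT L = 22.1×10⁻⁶ × 62 × 2800 = 3.837 mm.
This is smaller than the 5.3 mm clearance, so the strut expands freely without reaching the stop — the stress is zero.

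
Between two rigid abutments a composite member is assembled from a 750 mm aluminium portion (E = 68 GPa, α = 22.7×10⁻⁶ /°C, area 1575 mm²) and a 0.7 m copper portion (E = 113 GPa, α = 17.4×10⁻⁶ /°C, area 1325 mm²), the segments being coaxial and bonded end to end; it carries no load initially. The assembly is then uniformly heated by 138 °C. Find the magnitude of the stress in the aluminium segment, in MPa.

With the walls removed the bar would change length by δ_free = Σ αᵢΔT Lᵢ = 22.7×10⁻⁶×138×750 + 17.4×10⁻⁶×138×700 = 4.03 mm.
The rigid supports impose zero overall length change; the single axial force P common to all segments must satisfy P Σ Lᵢ/(AᵢEᵢ) = δ_free.
Σ Lᵢ/(AᵢEᵢ) = 750/(1575×68×10³) + 700/(1325×113×10³) = 1.168×10⁻⁵ mm/N.
So P = 4.03 / 1.168×10⁻⁵ = 345.1 kN, compressive.
σ_{aluminium} = P / A = 345100 / 1575 = 219.1 MPa.

σ ≈ 219 MPa (compressive)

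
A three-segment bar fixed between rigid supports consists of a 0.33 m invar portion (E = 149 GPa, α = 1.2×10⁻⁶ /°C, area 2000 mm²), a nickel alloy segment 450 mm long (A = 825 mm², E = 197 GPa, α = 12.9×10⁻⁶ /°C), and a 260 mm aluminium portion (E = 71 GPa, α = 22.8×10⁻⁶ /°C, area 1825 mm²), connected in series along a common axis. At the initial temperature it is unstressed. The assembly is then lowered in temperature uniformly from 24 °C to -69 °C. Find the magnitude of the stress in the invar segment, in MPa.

With the walls removed the bar would change length by δ_free = Σ αᵢΔT Lᵢ = 1.2×10⁻⁶×93×330 + 12.9×10⁻⁶×93×450 + 22.8×10⁻⁶×93×260 = 1.128 mm.
The rigid supports impose zero overall length change; the single axial force P common to all segments must satisfy P Σ Lᵢ/(AᵢEᵢ) = δ_free.
The series flexibility is Σ Lᵢ/(AᵢEᵢ) = 330/(2000×149×10³) + 450/(825×197×10³) + 260/(1825×71×10³) = 5.883×10⁻⁶ mm/N.
Hence P = δ_free / Σ(L/AE) = 1.128/5.883×10⁻⁶ = 191.7 kN (tensile).
σ_{invar} = P / A = 191700 / 2000 = 95.87 MPa.

σ ≈ 95.9 MPa (tensile)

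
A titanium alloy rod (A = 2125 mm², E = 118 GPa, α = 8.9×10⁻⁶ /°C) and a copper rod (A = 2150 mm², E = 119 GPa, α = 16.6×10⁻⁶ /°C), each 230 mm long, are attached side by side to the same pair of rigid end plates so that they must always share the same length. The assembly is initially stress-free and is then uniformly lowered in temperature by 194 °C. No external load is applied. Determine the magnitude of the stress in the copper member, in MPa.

σ ≈ 88 MPa (tensile)

The copper has the larger α, so on cooling it would change length more than the titanium alloy if both were free. The rigid plates force a common final length, so the copper is put into tension and the titanium alloy into compression, with equal and opposite forces P (no external load).
Setting the final lengths equal and cancelling L: (α₁ − α₂)ΔT = P/(A₁E₁) + P/(A₂E₂).
|α₁ − α₂|·ΔT = 7.7×10⁻⁶ × 194 = 0.001494.
1/(A₁E₁) + 1/(A₂E₂) = 1/(2125×118×10³) + 1/(2150×119×10³) = 7.897×10⁻⁹ N⁻¹.
P = 0.001494 / 7.897×10⁻⁹ = 189200 N = 189.2 kN.
σ_{copper} = P/A₂ = 189200/2150 = 87.99 MPa, tensile.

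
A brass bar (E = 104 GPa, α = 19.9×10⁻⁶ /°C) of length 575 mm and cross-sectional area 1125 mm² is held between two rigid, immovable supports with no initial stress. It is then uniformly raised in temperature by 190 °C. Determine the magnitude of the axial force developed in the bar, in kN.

P ≈ 442 kN (compressive)

The ends cannot move, so σ = EαΔT = 104×10³ × 19.9×10⁻⁶ × 190 = 393.2 MPa.
P = AEαΔT = 1125 × 104×10³ × 19.9×10⁻⁶ × 190 = 442.4 kN (compressive).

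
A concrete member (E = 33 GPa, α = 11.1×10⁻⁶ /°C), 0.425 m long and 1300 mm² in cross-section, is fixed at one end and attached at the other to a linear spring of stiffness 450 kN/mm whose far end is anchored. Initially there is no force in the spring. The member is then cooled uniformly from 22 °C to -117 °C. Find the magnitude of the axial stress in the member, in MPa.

If the spring were absent the member would shorten by αΔT L = 11.1×10⁻⁶ × 139 × 425 = 0.6557 mm.
With a force P in the spring, the elastic change of the member is PL/(AE) and that of the spring is P/k; compatibility requires their sum to equal δ_free.
P [ L/(AE) + 1/k ] = δ_free → P [ 425/(1300×33×10³) + 1/(450×10³) ] = 0.6557.
P = 0.6557 / 1.213×10⁻⁵ = 54060 N.
σ = P/A = 54060/1300 = 41.59 MPa.

σ ≈ 41.6 MPa (tensile)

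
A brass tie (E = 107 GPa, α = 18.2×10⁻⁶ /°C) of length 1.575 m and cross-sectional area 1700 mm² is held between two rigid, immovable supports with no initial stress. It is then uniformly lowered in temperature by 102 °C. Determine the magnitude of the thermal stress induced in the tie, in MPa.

σ ≈ 199 MPa (tensile)

The supports are rigid, so the total axial strain is zero. The restrained thermal strain is ε = αΔT = 18.2×10⁻⁶ × 102 = 1856.4×10⁻⁶.
σ = EαΔT = 107×10³ × 18.2×10⁻⁶ × 102 = 198.6 MPa (tensile; the tie is trying to contract).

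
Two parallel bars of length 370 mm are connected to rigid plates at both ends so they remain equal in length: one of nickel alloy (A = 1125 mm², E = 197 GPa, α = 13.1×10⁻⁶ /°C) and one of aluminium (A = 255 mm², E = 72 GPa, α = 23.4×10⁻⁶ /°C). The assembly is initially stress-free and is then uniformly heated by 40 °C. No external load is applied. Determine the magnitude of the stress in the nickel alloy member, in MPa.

Both members must finish at the same length. With the larger α, the aluminium tends to over-expand; the plates restrain it, putting the aluminium in compression and the nickel alloy in tension. With no external load the two internal forces are equal and opposite, magnitude P.
Equating the net (thermal + elastic) strains gives |α₁ − α₂|·ΔT = P·[1/(A₁E₁) + 1/(A₂E₂)].
|α₁ − α₂|·ΔT = 10.3×10⁻⁶ × 40 = 0.000412.
1/(A₁E₁) + 1/(A₂E₂) = 1/(1125×197×10³) + 1/(255×72×10³) = 5.898×10⁻⁸ N⁻¹.
So P = 0.000412 / 5.898×10⁻⁸ = 6.986 kN.
σ_{nickel alloy} = P/A₁ = 6986/1125 = 6.209 MPa, tensile.

σ ≈ 6.21 MPa (tensile)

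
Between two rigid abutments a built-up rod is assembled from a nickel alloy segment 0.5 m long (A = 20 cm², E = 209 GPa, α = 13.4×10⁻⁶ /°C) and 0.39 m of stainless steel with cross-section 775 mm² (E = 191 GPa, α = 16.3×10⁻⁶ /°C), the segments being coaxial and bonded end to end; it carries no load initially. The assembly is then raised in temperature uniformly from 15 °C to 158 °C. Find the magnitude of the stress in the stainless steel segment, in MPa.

σ ≈ 629 MPa (compressive)

With the walls removed the bar would change length by δ_free = Σ αᵢΔT Lᵢ = 13.4×10⁻⁶×143×500 + 16.3×10⁻⁶×143×390 = 1.867 mm.
Since the ends are fixed, an axial force P builds up, equal in every segment, with P · Σ Lᵢ/(AᵢEᵢ) = δ_free.
The series flexibility is Σ Lᵢ/(AᵢEᵢ) = 500/(2000×209×10³) + 390/(775×191×10³) = 3.831×10⁻⁶ mm/N.
So P = 1.867 / 3.831×10⁻⁶ = 487.4 kN, compressive.
σ_{stainless steel} = P / A = 487400 / 775 = 628.9 MPa.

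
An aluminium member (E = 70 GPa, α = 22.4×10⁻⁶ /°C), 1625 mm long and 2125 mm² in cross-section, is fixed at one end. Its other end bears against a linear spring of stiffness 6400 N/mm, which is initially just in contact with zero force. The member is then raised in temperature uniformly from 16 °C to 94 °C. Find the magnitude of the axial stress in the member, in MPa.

σ ≈ 7.99 MPa (compressive)

If the spring were absent the member would lengthen by αΔT L = 22.4×10⁻⁶ × 78 × 1625 = 2.839 mm.
Let P be the compressive force at the spring. The member shortens elastically by PL/(AE) and the spring compresses by P/k; together these equal δ_free.
So P = δ_free / [L/(AE) + 1/k] = 2.839 / [ 1625/(2125×70×10³) + 1/(6400) ].
P = 2.839 / 0.0001672 = 16980 N.
σ = P/A = 16980/2125 = 7.992 MPa.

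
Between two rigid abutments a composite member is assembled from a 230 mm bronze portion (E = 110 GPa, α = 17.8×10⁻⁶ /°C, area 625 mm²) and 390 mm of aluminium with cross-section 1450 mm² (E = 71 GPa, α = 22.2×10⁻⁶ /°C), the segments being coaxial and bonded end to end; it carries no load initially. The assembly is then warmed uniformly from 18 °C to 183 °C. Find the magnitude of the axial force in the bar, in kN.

Free thermal expansion of the whole bar: Σ αᵢΔT Lᵢ = 17.8×10⁻⁶×165×230 + 22.2×10⁻⁶×165×390 = 2.104 mm.
The walls prevent any net length change, so an axial force P (same in every segment) develops. Compatibility: P · Σ Lᵢ/(AᵢEᵢ) = δ_free.
Σ Lᵢ/(AᵢEᵢ) = 230/(625×110×10³) + 390/(1450×71×10³) = 7.134×10⁻⁶ mm/N.
Hence P = δ_free / Σ(L/AE) = 2.104/7.134×10⁻⁶ = 294.9 kN (compressive).

P ≈ 295 kN (compressive)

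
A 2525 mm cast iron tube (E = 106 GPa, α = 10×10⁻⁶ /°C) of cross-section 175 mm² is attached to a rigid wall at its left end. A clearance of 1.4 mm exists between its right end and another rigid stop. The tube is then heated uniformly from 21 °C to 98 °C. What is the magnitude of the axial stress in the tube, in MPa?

σ ≈ 22.8 MPa (compressive)

Free thermal elongation = αΔT L = 10×10⁻⁶ × 77 × 2525 = 1.944 mm.
This exceeds the 1.4 mm gap, so the wall pushes back. The portion of expansion that must be recovered elastically is δ_free − gap = 1.944 − 1.4 = 0.5442 mm.
Compatibility: PL/(AE) = 0.5442 mm, so σ = P/A = E × (0.5442/2525) = 22.85 MPa.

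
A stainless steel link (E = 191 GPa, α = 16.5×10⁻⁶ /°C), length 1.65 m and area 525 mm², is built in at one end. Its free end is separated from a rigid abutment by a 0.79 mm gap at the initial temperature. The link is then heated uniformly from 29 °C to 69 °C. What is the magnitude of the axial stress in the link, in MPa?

If the wall were absent the link would grow by αΔT L = 16.5×10⁻⁶ × 40 × 1650 = 1.089 mm.
This exceeds the 0.79 mm gap, so the wall pushes back. The portion of expansion that must be recovered elastically is δ_free − gap = 1.089 − 0.79 = 0.299 mm.
Compatibility: PL/(AE) = 0.299 mm, so σ = P/A = E × (0.299/1650) = 34.61 MPa.

σ ≈ 34.6 MPa (compressive)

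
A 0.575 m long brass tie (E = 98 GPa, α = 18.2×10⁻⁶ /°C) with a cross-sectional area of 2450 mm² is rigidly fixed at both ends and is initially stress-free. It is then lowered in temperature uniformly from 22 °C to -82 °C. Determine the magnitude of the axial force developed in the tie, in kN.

P ≈ 454 kN (tensile)

With zero net strain, σ = E·αΔT = 98 GPa × 18.2×10⁻⁶ × 104 = 185.5 MPa.
Axial force P = σA = 185.5 × 2450 = 454500 N = 454.5 kN, tensile.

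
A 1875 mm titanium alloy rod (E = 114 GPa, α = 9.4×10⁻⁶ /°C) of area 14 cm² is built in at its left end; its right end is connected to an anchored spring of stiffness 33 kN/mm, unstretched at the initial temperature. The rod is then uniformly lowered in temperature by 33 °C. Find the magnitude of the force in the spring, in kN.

P ≈ 13.8 kN

Free thermal contraction: δ_free = αΔT L = 9.4×10⁻⁶ × 33 × 1875 = 0.5816 mm.
With a force P in the spring, the elastic change of the rod is PL/(AE) and that of the spring is P/k; compatibility requires their sum to equal δ_free.
So P = δ_free / [L/(AE) + 1/k] = 0.5816 / [ 1875/(1400×114×10³) + 1/(33×10³) ].
P = 0.5816 / 4.205×10⁻⁵ = 13830 N.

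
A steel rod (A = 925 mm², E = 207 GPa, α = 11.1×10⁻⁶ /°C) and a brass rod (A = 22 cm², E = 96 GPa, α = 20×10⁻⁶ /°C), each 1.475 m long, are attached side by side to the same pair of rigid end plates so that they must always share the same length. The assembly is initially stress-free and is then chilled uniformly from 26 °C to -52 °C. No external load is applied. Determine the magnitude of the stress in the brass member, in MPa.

Both members must finish at the same length. With the larger α, the brass tends to over-contract; the plates restrain it, putting the brass in tension and the steel in compression. With no external load the two internal forces are equal and opposite, magnitude P.
Compatibility of the two members (thermal + elastic change equal): (α₁ − α₂)ΔT = P·[1/(A₁E₁) + 1/(A₂E₂)].
|α₁ − α₂|·ΔT = 8.9×10⁻⁶ × 78 = 0.0006942.
1/(A₁E₁) + 1/(A₂E₂) = 1/(925×207×10³) + 1/(2200×96×10³) = 9.957×10⁻⁹ N⁻¹.
P = 0.0006942 / 9.957×10⁻⁹ = 69720 N = 69.72 kN.
σ_{brass} = P/A₂ = 69720/2200 = 31.69 MPa, tensile.

σ ≈ 31.7 MPa (tensile)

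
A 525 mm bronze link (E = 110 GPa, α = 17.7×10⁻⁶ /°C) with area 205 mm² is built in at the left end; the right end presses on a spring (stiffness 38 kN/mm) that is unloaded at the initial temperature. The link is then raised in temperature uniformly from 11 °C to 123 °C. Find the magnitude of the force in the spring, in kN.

P ≈ 21 kN

The unrestrained thermal change is αΔT L = 17.7×10⁻⁶ × 112 × 525 = 1.041 mm.
Let P be the compressive force at the spring. The link shortens elastically by PL/(AE) and the spring compresses by P/k; together these equal δ_free.
So P = δ_free / [L/(AE) + 1/k] = 1.041 / [ 525/(205×110×10³) + 1/(38×10³) ].
P = 1.041 / 4.96×10⁻⁵ = 20980 N.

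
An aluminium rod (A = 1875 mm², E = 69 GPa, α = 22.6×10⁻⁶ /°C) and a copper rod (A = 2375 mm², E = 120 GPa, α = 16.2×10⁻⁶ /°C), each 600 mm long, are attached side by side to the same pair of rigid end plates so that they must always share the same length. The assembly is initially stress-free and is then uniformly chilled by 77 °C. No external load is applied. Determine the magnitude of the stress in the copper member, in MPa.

Both members must finish at the same length. With the larger α, the aluminium tends to over-contract; the plates restrain it, putting the aluminium in tension and the copper in compression. With no external load the two internal forces are equal and opposite, magnitude P.
Compatibility of the two members (thermal + elastic change equal): (α₁ − α₂)ΔT = P·[1/(A₁E₁) + 1/(A₂E₂)].
|α₁ − α₂|·ΔT = 6.4×10⁻⁶ × 77 = 0.0004928.
1/(A₁E₁) + 1/(A₂E₂) = 1/(1875×69×10³) + 1/(2375×120×10³) = 1.124×10⁻⁸ N⁻¹.
So P = 0.0004928 / 1.124×10⁻⁸ = 43.85 kN.
σ_{copper} = P/A₂ = 43850/2375 = 18.46 MPa, compressive.

σ ≈ 18.5 MPa (compressive)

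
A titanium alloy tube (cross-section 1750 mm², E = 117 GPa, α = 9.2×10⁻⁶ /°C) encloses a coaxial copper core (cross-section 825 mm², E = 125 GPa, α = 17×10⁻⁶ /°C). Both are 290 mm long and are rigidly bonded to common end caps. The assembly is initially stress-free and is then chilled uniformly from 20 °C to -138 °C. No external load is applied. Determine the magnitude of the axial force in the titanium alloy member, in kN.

Both members must finish at the same length. With the larger α, the copper tends to over-contract; the plates restrain it, putting the copper in tension and the titanium alloy in compression. With no external load the two internal forces are equal and opposite, magnitude P.
Setting the final lengths equal and cancelling L: (α₁ − α₂)ΔT = P/(A₁E₁) + P/(A₂E₂).
|α₁ − α₂|·ΔT = 7.8×10⁻⁶ × 158 = 0.001232.
1/(A₁E₁) + 1/(A₂E₂) = 1/(1750×117×10³) + 1/(825×125×10³) = 1.458×10⁻⁸ N⁻¹.
So P = 0.001232 / 1.458×10⁻⁸ = 84.52 kN.

P ≈ 84.5 kN (compressive in the titanium alloy)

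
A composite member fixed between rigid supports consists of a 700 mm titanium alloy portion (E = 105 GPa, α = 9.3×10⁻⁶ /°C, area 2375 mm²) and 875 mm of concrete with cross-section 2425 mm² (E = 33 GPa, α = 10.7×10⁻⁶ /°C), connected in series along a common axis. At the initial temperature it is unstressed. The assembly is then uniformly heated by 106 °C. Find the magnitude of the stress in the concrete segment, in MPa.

Free thermal expansion of the whole bar: Σ αᵢΔT Lᵢ = 9.3×10⁻⁶×106×700 + 10.7×10⁻⁶×106×875 = 1.682 mm.
The walls prevent any net length change, so an axial force P (same in every segment) develops. Compatibility: P · Σ Lᵢ/(AᵢEᵢ) = δ_free.
The series flexibility is Σ Lᵢ/(AᵢEᵢ) = 700/(2375×105×10³) + 875/(2425×33×10³) = 1.374×10⁻⁵ mm/N.
So P = 1.682 / 1.374×10⁻⁵ = 122.4 kN, compressive.
σ_{concrete} = P / A = 122400 / 2425 = 50.49 MPa.

σ ≈ 50.5 MPa (compressive)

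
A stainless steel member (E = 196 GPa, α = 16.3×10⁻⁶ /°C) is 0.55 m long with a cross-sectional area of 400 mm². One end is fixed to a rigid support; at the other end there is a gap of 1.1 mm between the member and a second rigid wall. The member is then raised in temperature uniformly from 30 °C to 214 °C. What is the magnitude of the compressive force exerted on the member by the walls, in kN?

Free thermal elongation = αΔT L = 16.3×10⁻⁶ × 184 × 550 = 1.65 mm.
This exceeds the 1.1 mm gap, so the wall pushes back. The portion of expansion that must be recovered elastically is δ_free − gap = 1.65 − 1.1 = 0.5496 mm.
So σ = E(δ_free − g)/L = 196×10³ × 0.5496/550 = 195.8 MPa.
P = σA = 195.8 × 400 = 78.34 kN.

P ≈ 78.3 kN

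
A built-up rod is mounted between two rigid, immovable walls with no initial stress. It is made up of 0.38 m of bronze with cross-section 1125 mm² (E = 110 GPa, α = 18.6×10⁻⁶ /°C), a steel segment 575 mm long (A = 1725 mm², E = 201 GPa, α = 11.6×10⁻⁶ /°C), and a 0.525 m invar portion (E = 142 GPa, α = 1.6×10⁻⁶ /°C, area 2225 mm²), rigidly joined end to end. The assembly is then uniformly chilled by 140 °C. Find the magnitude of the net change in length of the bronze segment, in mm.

|ΔL| ≈ 0.00887 mm

If the supports were absent, the total length change would be Σ αᵢΔT Lᵢ = 18.6×10⁻⁶×140×380 + 11.6×10⁻⁶×140×575 + 1.6×10⁻⁶×140×525 = 2.041 mm.
The rigid supports impose zero overall length change; the single axial force P common to all segments must satisfy P Σ Lᵢ/(AᵢEᵢ) = δ_free.
The series flexibility is Σ Lᵢ/(AᵢEᵢ) = 380/(1125×110×10³) + 575/(1725×201×10³) + 525/(2225×142×10³) = 6.391×10⁻⁶ mm/N.
Hence P = δ_free / Σ(L/AE) = 2.041/6.391×10⁻⁶ = 319.4 kN (tensile).
For the bronze segment, free thermal change = 18.6×10⁻⁶×140×380 = 0.9895 mm and elastic change from P = 319400×380/(1125×110×10³) = 0.9806 mm; these oppose, so the net change is 0.00887 mm (segment shortens).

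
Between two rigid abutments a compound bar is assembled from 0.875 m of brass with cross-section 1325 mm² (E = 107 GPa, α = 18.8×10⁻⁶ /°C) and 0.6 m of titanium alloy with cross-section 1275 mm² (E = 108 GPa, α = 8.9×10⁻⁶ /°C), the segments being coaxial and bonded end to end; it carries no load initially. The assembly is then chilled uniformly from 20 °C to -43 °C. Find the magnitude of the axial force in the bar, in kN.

With the walls removed the bar would change length by δ_free = Σ αᵢΔT Lᵢ = 18.8×10⁻⁶×63×875 + 8.9×10⁻⁶×63×600 = 1.373 mm.
The rigid supports impose zero overall length change; the single axial force P common to all segments must satisfy P Σ Lᵢ/(AᵢEᵢ) = δ_free.
The series flexibility is Σ Lᵢ/(AᵢEᵢ) = 875/(1325×107×10³) + 600/(1275×108×10³) = 1.053×10⁻⁵ mm/N.
So P = 1.373 / 1.053×10⁻⁵ = 130.4 kN, tensile.

P ≈ 130 kN (tensile)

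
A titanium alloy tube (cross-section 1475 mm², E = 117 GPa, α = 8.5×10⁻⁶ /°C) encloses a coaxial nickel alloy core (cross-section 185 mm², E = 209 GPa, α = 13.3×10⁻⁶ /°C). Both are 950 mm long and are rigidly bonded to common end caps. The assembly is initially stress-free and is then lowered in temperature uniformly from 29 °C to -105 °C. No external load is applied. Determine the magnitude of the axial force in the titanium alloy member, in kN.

Equilibrium of a rigid end plate with no external load gives equal and opposite internal forces ±P in the two members. Since α_{nickel alloy} > α_{titanium alloy}, cooling drives the nickel alloy into tension and the titanium alloy into compression.
Equating the net (thermal + elastic) strains gives |α₁ − α₂|·ΔT = P·[1/(A₁E₁) + 1/(A₂E₂)].
|α₁ − α₂|·ΔT = 4.8×10⁻⁶ × 134 = 0.0006432.
1/(A₁E₁) + 1/(A₂E₂) = 1/(1475×117×10³) + 1/(185×209×10³) = 3.166×10⁻⁸ N⁻¹.
So P = 0.0006432 / 3.166×10⁻⁸ = 20.32 kN.

P ≈ 20.3 kN (compressive in the titanium alloy)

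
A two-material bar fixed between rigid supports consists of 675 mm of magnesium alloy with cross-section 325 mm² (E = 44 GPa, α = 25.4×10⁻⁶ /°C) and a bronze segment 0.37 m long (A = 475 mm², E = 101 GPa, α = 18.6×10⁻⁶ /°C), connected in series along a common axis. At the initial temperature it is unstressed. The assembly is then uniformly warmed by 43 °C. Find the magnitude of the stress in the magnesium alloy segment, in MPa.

Free thermal expansion of the whole bar: Σ αᵢΔT Lᵢ = 25.4×10⁻⁶×43×675 + 18.6×10⁻⁶×43×370 = 1.033 mm.
The walls prevent any net length change, so an axial force P (same in every segment) develops. Compatibility: P · Σ Lᵢ/(AᵢEᵢ) = δ_free.
Σ Lᵢ/(AᵢEᵢ) = 675/(325×44×10³) + 370/(475×101×10³) = 5.492×10⁻⁵ mm/N.
P = 1.033 / 5.492×10⁻⁵ = 18810 N = 18.81 kN, compressive.
σ_{magnesium alloy} = P / A = 18810 / 325 = 57.89 MPa.

σ ≈ 57.9 MPa (compressive)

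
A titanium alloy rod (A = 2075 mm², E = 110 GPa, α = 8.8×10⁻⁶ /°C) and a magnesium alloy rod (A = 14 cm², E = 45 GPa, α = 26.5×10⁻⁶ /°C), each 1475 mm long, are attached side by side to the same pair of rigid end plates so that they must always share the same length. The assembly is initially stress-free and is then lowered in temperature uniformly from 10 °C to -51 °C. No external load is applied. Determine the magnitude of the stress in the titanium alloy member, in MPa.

σ ≈ 25.7 MPa (compressive)

Equilibrium of a rigid end plate with no external load gives equal and opposite internal forces ±P in the two members. Since α_{magnesium alloy} > α_{titanium alloy}, cooling drives the magnesium alloy into tension and the titanium alloy into compression.
Equating the net (thermal + elastic) strains gives |α₁ − α₂|·ΔT = P·[1/(A₁E₁) + 1/(A₂E₂)].
|α₁ − α₂|·ΔT = 17.7×10⁻⁶ × 61 = 0.00108.
1/(A₁E₁) + 1/(A₂E₂) = 1/(2075×110×10³) + 1/(1400×45×10³) = 2.025×10⁻⁸ N⁻¹.
P = 0.00108 / 2.025×10⁻⁸ = 53310 N = 53.31 kN.
σ_{titanium alloy} = P/A₁ = 53310/2075 = 25.69 MPa, compressive.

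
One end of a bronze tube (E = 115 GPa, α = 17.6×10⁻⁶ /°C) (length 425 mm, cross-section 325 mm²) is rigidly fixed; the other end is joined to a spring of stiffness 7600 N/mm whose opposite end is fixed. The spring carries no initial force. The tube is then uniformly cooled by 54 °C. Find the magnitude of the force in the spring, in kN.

The unrestrained thermal change is αΔT L = 17.6×10⁻⁶ × 54 × 425 = 0.4039 mm.
Let P be the tensile force in the spring. The tube extends elastically by PL/(AE) and the spring stretches by P/k; together these equal δ_free.
So P = δ_free / [L/(AE) + 1/k] = 0.4039 / [ 425/(325×115×10³) + 1/(7600) ].
P = 0.4039 / 0.000143 = 2826 N.

P ≈ 2.83 kN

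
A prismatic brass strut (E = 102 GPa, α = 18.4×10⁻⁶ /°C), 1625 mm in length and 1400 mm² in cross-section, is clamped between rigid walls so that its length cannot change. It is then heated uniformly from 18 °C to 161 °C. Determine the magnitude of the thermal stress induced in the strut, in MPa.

σ ≈ 268 MPa (compressive)

Because both ends are immovable the net strain is zero, and the suppressed thermal strain is αΔT = 18.4×10⁻⁶ × 143 = 2631.2×10⁻⁶.
The stress required to suppress this strain is σ = Eε = 102×10³ × 2631.2×10⁻⁶ = 268.4 MPa, compressive since the strut is trying to expand.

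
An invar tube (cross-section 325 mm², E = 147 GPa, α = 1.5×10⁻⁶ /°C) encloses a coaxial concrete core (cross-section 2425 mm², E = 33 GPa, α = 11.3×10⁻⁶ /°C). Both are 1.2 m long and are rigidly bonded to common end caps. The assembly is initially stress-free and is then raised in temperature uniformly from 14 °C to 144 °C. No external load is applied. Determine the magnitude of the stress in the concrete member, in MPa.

σ ≈ 15.7 MPa (compressive)

The concrete has the larger α, so on heating it would change length more than the invar if both were free. The rigid plates force a common final length, so the concrete is put into compression and the invar into tension, with equal and opposite forces P (no external load).
Compatibility of the two members (thermal + elastic change equal): (α₁ − α₂)ΔT = P·[1/(A₁E₁) + 1/(A₂E₂)].
|α₁ − α₂|·ΔT = 9.8×10⁻⁶ × 130 = 0.001274.
1/(A₁E₁) + 1/(A₂E₂) = 1/(325×147×10³) + 1/(2425×33×10³) = 3.343×10⁻⁸ N⁻¹.
So P = 0.001274 / 3.343×10⁻⁸ = 38.11 kN.
σ_{concrete} = P/A₂ = 38110/2425 = 15.72 MPa, compressive.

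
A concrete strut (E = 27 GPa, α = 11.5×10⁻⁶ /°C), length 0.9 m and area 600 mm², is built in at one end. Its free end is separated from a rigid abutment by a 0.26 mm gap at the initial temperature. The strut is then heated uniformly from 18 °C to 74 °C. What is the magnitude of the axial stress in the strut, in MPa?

σ ≈ 9.59 MPa (compressive)

If the wall were absent the strut would grow by αΔT L = 11.5×10⁻⁶ × 56 × 900 = 0.5796 mm.
The gap closes (δ_free > 0.26 mm) and the wall then resists a further 0.5796 − 0.26 = 0.3196 mm of expansion.
So σ = E(δ_free − g)/L = 27×10³ × 0.3196/900 = 9.588 MPa.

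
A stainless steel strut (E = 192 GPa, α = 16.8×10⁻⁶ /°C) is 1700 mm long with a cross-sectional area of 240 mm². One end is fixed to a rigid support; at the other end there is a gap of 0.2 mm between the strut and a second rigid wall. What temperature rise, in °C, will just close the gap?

ΔT ≈ 7 °C

Contact occurs when the free expansion equals the gap: αΔT L = 0.2 mm.
ΔT = 0.2 / (16.8×10⁻⁶ × 1700) = 7.003 °C.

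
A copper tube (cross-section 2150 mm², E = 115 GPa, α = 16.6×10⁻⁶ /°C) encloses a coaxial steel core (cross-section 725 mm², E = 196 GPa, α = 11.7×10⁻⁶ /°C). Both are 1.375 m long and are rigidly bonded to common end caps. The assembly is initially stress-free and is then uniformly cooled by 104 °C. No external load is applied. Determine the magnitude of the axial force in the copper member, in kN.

P ≈ 46 kN (tensile in the copper)

Equilibrium of a rigid end plate with no external load gives equal and opposite internal forces ±P in the two members. Since α_{copper} > α_{steel}, cooling drives the copper into tension and the steel into compression.
Equating the net (thermal + elastic) strains gives |α₁ − α₂|·ΔT = P·[1/(A₁E₁) + 1/(A₂E₂)].
|α₁ − α₂|·ΔT = 4.9×10⁻⁶ × 104 = 0.0005096.
1/(A₁E₁) + 1/(A₂E₂) = 1/(2150×115×10³) + 1/(725×196×10³) = 1.108×10⁻⁸ N⁻¹.
So P = 0.0005096 / 1.108×10⁻⁸ = 45.99 kN.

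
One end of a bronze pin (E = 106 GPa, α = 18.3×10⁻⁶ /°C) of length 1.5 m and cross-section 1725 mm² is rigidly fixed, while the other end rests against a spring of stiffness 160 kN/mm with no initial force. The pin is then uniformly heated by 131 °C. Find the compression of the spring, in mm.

δ ≈ 1.55 mm

Free thermal expansion: δ_free = αΔT L = 18.3×10⁻⁶ × 131 × 1500 = 3.596 mm.
With a force P in the spring, the elastic change of the pin is PL/(AE) and that of the spring is P/k; compatibility requires their sum to equal δ_free.
So P = δ_free / [L/(AE) + 1/k] = 3.596 / [ 1500/(1725×106×10³) + 1/(160×10³) ].
P = 3.596 / 1.445×10⁻⁵ = 248800 N.
Spring compression = P/k = 248800/(160×10³) = 1.555 mm.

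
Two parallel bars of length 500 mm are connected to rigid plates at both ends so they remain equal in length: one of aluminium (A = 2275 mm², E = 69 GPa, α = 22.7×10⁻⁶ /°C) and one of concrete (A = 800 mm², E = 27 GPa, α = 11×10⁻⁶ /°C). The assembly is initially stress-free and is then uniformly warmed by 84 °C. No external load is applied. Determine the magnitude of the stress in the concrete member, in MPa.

The aluminium has the larger α, so on heating it would change length more than the concrete if both were free. The rigid plates force a common final length, so the aluminium is put into compression and the concrete into tension, with equal and opposite forces P (no external load).
Equating the net (thermal + elastic) strains gives |α₁ − α₂|·ΔT = P·[1/(A₁E₁) + 1/(A₂E₂)].
|α₁ − α₂|·ΔT = 11.7×10⁻⁶ × 84 = 0.0009828.
1/(A₁E₁) + 1/(A₂E₂) = 1/(2275×69×10³) + 1/(800×27×10³) = 5.267×10⁻⁸ N⁻¹.
P = 0.0009828 / 5.267×10⁻⁸ = 18660 N = 18.66 kN.
σ_{concrete} = P/A₂ = 18660/800 = 23.33 MPa, tensile.

σ ≈ 23.3 MPa (tensile)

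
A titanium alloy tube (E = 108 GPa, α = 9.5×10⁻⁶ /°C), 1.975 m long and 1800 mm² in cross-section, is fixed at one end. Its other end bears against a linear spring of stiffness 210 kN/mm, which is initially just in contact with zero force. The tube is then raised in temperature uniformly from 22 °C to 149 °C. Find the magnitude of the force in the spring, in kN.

If the spring were absent the tube would lengthen by αΔT L = 9.5×10⁻⁶ × 127 × 1975 = 2.383 mm.
Let P be the compressive force at the spring. The tube shortens elastically by PL/(AE) and the spring compresses by P/k; together these equal δ_free.
P [ L/(AE) + 1/k ] = δ_free → P [ 1975/(1800×108×10³) + 1/(210×10³) ] = 2.383.
P = 2.383 / 1.492×10⁻⁵ = 159700 N.

P ≈ 160 kN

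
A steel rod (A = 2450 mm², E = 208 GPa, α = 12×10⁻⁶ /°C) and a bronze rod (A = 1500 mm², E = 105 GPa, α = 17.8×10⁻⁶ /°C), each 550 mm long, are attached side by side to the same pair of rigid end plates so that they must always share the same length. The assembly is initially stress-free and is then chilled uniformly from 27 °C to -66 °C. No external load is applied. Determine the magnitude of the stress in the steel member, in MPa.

Equilibrium of a rigid end plate with no external load gives equal and opposite internal forces ±P in the two members. Since α_{bronze} > α_{steel}, cooling drives the bronze into tension and the steel into compression.
Equating the net (thermal + elastic) strains gives |α₁ − α₂|·ΔT = P·[1/(A₁E₁) + 1/(A₂E₂)].
|α₁ − α₂|·ΔT = 5.8×10⁻⁶ × 93 = 0.0005394.
1/(A₁E₁) + 1/(A₂E₂) = 1/(2450×208×10³) + 1/(1500×105×10³) = 8.312×10⁻⁹ N⁻¹.
P = 0.0005394 / 8.312×10⁻⁹ = 64900 N = 64.9 kN.
σ_{steel} = P/A₁ = 64900/2450 = 26.49 MPa, compressive.

σ ≈ 26.5 MPa (compressive)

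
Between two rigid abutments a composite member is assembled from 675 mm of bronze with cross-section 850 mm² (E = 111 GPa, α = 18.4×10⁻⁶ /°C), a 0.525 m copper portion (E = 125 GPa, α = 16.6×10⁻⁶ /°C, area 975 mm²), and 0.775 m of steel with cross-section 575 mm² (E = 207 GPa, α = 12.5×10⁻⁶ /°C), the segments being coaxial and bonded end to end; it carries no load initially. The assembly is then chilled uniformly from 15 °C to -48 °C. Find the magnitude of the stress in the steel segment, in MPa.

If the supports were absent, the total length change would be Σ αᵢΔT Lᵢ = 18.4×10⁻⁶×63×675 + 16.6×10⁻⁶×63×525 + 12.5×10⁻⁶×63×775 = 1.942 mm.
The walls prevent any net length change, so an axial force P (same in every segment) develops. Compatibility: P · Σ Lᵢ/(AᵢEᵢ) = δ_free.
The series flexibility is Σ Lᵢ/(AᵢEᵢ) = 675/(850×111×10³) + 525/(975×125×10³) + 775/(575×207×10³) = 1.797×10⁻⁵ mm/N.
P = 1.942 / 1.797×10⁻⁵ = 108000 N = 108 kN, tensile.
σ_{steel} = P / A = 108000 / 575 = 187.9 MPa.

σ ≈ 188 MPa (tensile)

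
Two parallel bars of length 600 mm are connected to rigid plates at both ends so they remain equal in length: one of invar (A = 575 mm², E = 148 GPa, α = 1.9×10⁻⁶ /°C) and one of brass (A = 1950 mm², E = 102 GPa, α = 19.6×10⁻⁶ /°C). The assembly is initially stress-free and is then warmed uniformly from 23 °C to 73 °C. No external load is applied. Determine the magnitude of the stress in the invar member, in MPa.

σ ≈ 91.7 MPa (tensile)

The brass has the larger α, so on heating it would change length more than the invar if both were free. The rigid plates force a common final length, so the brass is put into compression and the invar into tension, with equal and opposite forces P (no external load).
Equating the net (thermal + elastic) strains gives |α₁ − α₂|·ΔT = P·[1/(A₁E₁) + 1/(A₂E₂)].
|α₁ − α₂|·ΔT = 17.7×10⁻⁶ × 50 = 0.000885.
1/(A₁E₁) + 1/(A₂E₂) = 1/(575×148×10³) + 1/(1950×102×10³) = 1.678×10⁻⁸ N⁻¹.
So P = 0.000885 / 1.678×10⁻⁸ = 52.75 kN.
σ_{invar} = P/A₁ = 52750/575 = 91.73 MPa, tensile.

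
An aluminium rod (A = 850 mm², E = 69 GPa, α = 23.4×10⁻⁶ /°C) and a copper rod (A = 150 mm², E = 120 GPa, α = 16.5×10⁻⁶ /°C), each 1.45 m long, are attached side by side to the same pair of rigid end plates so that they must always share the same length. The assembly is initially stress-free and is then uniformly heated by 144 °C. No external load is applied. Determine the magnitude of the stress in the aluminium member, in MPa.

σ ≈ 16.1 MPa (compressive)

The aluminium has the larger α, so on heating it would change length more than the copper if both were free. The rigid plates force a common final length, so the aluminium is put into compression and the copper into tension, with equal and opposite forces P (no external load).
Equating the net (thermal + elastic) strains gives |α₁ − α₂|·ΔT = P·[1/(A₁E₁) + 1/(A₂E₂)].
|α₁ − α₂|·ΔT = 6.9×10⁻⁶ × 144 = 0.0009936.
1/(A₁E₁) + 1/(A₂E₂) = 1/(850×69×10³) + 1/(150×120×10³) = 7.261×10⁻⁸ N⁻¹.
So P = 0.0009936 / 7.261×10⁻⁸ = 13.68 kN.
σ_{aluminium} = P/A₁ = 13680/850 = 16.1 MPa, compressive.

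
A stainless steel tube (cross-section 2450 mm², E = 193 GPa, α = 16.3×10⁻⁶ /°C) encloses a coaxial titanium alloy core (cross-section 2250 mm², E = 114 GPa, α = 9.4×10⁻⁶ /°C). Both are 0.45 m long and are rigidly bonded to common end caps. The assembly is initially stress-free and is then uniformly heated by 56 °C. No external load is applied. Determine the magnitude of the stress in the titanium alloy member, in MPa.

Equilibrium of a rigid end plate with no external load gives equal and opposite internal forces ±P in the two members. Since α_{stainless steel} > α_{titanium alloy}, heating drives the stainless steel into compression and the titanium alloy into tension.
Setting the final lengths equal and cancelling L: (α₁ − α₂)ΔT = P/(A₁E₁) + P/(A₂E₂).
|α₁ − α₂|·ΔT = 6.9×10⁻⁶ × 56 = 0.0003864.
1/(A₁E₁) + 1/(A₂E₂) = 1/(2450×193×10³) + 1/(2250×114×10³) = 6.013×10⁻⁹ N⁻¹.
So P = 0.0003864 / 6.013×10⁻⁹ = 64.26 kN.
σ_{titanium alloy} = P/A₂ = 64260/2250 = 28.56 MPa, tensile.

σ ≈ 28.6 MPa (tensile)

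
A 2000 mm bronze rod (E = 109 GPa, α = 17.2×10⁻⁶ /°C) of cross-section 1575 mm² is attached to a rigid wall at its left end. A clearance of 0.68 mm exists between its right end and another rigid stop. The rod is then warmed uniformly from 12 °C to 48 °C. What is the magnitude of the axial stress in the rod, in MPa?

σ ≈ 30.4 MPa (compressive)

If the wall were absent the rod would grow by αΔT L = 17.2×10⁻⁶ × 36 × 2000 = 1.238 mm.
After closing the 0.68 mm clearance, 1.238 − 0.68 = 0.5584 mm of expansion remains to be suppressed by the wall.
That suppressed elongation corresponds to σ = E·Δ/L = 109×10³ × 0.5584/2000 = 30.43 MPa.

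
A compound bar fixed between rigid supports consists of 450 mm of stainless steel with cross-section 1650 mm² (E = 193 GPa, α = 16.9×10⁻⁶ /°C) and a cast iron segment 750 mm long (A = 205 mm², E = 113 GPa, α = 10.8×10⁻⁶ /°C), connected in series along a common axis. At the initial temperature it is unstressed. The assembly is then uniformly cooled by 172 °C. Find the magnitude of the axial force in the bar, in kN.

P ≈ 79.9 kN (tensile)

If the supports were absent, the total length change would be Σ αᵢΔT Lᵢ = 16.9×10⁻⁶×172×450 + 10.8×10⁻⁶×172×750 = 2.701 mm.
Since the ends are fixed, an axial force P builds up, equal in every segment, with P · Σ Lᵢ/(AᵢEᵢ) = δ_free.
The series flexibility is Σ Lᵢ/(AᵢEᵢ) = 450/(1650×193×10³) + 750/(205×113×10³) = 3.379×10⁻⁵ mm/N.
Hence P = δ_free / Σ(L/AE) = 2.701/3.379×10⁻⁵ = 79.94 kN (tensile).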